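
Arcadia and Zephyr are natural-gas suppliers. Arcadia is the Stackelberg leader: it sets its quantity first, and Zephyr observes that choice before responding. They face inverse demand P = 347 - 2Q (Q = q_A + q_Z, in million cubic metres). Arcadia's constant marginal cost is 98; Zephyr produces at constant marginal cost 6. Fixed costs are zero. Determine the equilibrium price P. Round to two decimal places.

The follower Zephyr best-responds to any q_A: π_Z = (347 - 2Q)q_Z - 6q_Z.
∂π_Z/∂q_Z = 341 - 2q_A - 4q_Z = 0 gives the reaction function q_Z = (341 - 2q_A)/4.
Arcadia substitutes q_Z(q_A) into its own profit: π_A = q_A(347 - 2q_A - (341 - 2q_A)/2) - 98q_A = (353/2 - q_A)q_A - 98q_A.
Maximising: ∂π_A/∂q_A = 157/2 - 2q_A = 0, giving q_A = 157/4.
Then q_Z = (341 - 2·(157/4))/4 = 525/8.
Total output Q = 839/8, so price P = 347 - 2·(839/8) = 549/4.

137.25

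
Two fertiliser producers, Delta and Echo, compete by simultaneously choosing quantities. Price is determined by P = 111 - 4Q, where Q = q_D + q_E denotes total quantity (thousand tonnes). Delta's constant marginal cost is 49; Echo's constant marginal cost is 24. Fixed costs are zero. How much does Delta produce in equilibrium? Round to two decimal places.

3.08

Delta's profit: π_D = (111 - 4Q)q_D - (49q_D). Setting ∂π_D/∂q_D = 0: 62 - 8q_D - 4(q_E) = 0.
Echo's first-order condition: 87 - 8q_E - 4(q_D) = 0.
Best responses: q_D = (62 - 4q_E)/8, q_E = (87 - 4q_D)/8.
Substituting one into the other gives q_D = 37/12 and q_E = 28/3.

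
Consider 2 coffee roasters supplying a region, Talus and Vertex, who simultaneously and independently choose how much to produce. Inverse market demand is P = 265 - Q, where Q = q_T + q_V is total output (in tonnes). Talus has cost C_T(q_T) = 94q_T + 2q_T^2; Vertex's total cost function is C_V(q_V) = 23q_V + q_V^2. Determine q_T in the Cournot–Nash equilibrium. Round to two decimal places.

19.22

Talus's profit: π_T = (265 - Q)q_T - (94q_T + 2q_T²). Setting ∂π_T/∂q_T = 0: 171 - 6q_T - (q_V) = 0.
Vertex's first-order condition: 242 - 4q_V - (q_T) = 0.
So q_T = (171 - q_V)/6 and q_V = (242 - q_T)/4.
Solving the pair: q_T = 442/23, q_V = 1281/23.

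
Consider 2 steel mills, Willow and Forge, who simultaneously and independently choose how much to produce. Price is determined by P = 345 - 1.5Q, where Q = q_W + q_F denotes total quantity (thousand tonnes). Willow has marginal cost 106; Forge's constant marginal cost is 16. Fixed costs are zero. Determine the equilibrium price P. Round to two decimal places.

Willow's profit: π_W = (345 - 1.5Q)q_W - (106q_W). Setting ∂π_W/∂q_W = 0: 239 - 3q_W - (3/2)(q_F) = 0.
Forge's profit: π_F = (345 - 1.5Q)q_F - (16q_F). Setting ∂π_F/∂q_F = 0: 329 - 3q_F - (3/2)(q_W) = 0.
Rearranging gives the reaction functions q_W = (239 - (3/2)q_F)/3 and q_F = (329 - (3/2)q_W)/3.
Solving the pair: q_W = 298/9, q_F = 838/9.
Total output Q = 1136/9, so price P = 345 - (3/2)·(1136/9) = 467/3.

155.67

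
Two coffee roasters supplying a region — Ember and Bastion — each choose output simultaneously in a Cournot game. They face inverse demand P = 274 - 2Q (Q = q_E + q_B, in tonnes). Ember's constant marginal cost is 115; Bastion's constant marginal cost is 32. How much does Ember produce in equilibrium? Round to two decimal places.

Ember's profit: π_E = (274 - 2Q)q_E - (115q_E). Setting ∂π_E/∂q_E = 0: 159 - 4q_E - 2(q_B) = 0.
Bastion's profit: π_B = (274 - 2Q)q_B - (32q_B). Setting ∂π_B/∂q_B = 0: 242 - 4q_B - 2(q_E) = 0.
Best responses: q_E = (159 - 2q_B)/4, q_B = (242 - 2q_E)/4.
Solving the pair: q_E = 38/3, q_B = 325/6.

12.67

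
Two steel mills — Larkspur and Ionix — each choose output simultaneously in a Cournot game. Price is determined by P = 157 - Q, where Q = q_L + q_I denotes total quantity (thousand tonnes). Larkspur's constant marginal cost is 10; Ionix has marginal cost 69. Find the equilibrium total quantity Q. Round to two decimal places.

78.33

Larkspur's profit: π_L = (157 - Q)q_L - (10q_L). Setting ∂π_L/∂q_L = 0: 147 - 2q_L - (q_I) = 0.
Ionix's profit: π_I = (157 - Q)q_I - (69q_I). Setting ∂π_I/∂q_I = 0: 88 - 2q_I - (q_L) = 0.
Best responses: q_L = (147 - q_I)/2, q_I = (88 - q_L)/2.
Solving the pair: q_L = 206/3, q_I = 29/3.
Total output Q = 206/3 + 29/3 = 235/3.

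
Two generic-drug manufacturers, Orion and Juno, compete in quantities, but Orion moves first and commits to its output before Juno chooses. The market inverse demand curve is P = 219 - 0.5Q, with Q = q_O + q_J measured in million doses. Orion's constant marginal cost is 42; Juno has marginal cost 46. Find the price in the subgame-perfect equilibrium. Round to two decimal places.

The follower Juno best-responds to any q_O: π_J = (219 - 0.5Q)q_J - 46q_J.
∂π_J/∂q_J = 173 - (1/2)q_O - q_J = 0 gives the reaction function q_J = (173 - (1/2)q_O).
The leader anticipates this reaction. Substituting into P = 219 - 0.5Q gives P = 265/2 - (1/4)q_O, so π_O = (265/2 - (1/4)q_O)q_O - 42q_O.
The leader's first-order condition 181/2 - (1/2)q_O = 0 yields q_O = 181.
Then q_J = (173 - (1/2)·181) = 165/2.
Total output Q = 527/2, so price P = 219 - (1/2)·(527/2) = 349/4.

87.25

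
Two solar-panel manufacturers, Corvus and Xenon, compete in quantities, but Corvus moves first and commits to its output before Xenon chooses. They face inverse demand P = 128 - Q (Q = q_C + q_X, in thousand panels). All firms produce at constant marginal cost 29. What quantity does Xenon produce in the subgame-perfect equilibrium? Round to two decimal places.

24.75

Solve by backward induction. Given q_C, the follower Xenon maximises π_X = (128 - q_C - q_X)q_X - 29q_X.
Setting the follower's marginal profit to zero, 99 - q_C - 2q_X = 0, i.e. q_X = (99 - q_C)/2.
The leader anticipates this reaction. Substituting into P = 128 - Q gives P = 157/2 - (1/2)q_C, so π_C = (157/2 - (1/2)q_C)q_C - 29q_C.
The leader's first-order condition 99/2 - q_C = 0 yields q_C = 99/2.
Then q_X = (99 - 99/2)/2 = 99/4.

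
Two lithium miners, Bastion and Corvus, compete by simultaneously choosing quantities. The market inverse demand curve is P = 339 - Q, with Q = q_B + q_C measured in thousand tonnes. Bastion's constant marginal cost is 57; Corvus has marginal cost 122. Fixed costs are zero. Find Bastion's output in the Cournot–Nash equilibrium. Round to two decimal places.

115.67

Bastion's profit: π_B = (339 - Q)q_B - (57q_B). Setting ∂π_B/∂q_B = 0: 282 - 2q_B - (q_C) = 0.
Corvus's first-order condition: 217 - 2q_C - (q_B) = 0.
So q_B = (282 - q_C)/2 and q_C = (217 - q_B)/2.
Substituting one into the other gives q_B = 347/3 and q_C = 152/3.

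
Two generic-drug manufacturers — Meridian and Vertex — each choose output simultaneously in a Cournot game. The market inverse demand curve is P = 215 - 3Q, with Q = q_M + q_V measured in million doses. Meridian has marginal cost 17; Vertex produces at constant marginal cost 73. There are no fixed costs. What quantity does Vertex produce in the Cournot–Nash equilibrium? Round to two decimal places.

Meridian's profit: π_M = (215 - 3Q)q_M - (17q_M). Setting ∂π_M/∂q_M = 0: 198 - 6q_M - 3(q_V) = 0.
Vertex's first-order condition: 142 - 6q_V - 3(q_M) = 0.
Rearranging gives the reaction functions q_M = (198 - 3q_V)/6 and q_V = (142 - 3q_M)/6.
Solving the pair: q_M = 254/9, q_V = 86/9.

9.56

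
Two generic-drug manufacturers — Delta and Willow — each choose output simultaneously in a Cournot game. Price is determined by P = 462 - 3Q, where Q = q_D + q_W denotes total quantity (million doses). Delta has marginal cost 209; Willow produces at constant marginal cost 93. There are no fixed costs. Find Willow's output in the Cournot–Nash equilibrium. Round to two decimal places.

Delta's profit: π_D = (462 - 3Q)q_D - (209q_D). Setting ∂π_D/∂q_D = 0: 253 - 6q_D - 3(q_W) = 0.
Willow's first-order condition: 369 - 6q_W - 3(q_D) = 0.
So q_D = (253 - 3q_W)/6 and q_W = (369 - 3q_D)/6.
Solving the pair: q_D = 137/9, q_W = 485/9.

53.89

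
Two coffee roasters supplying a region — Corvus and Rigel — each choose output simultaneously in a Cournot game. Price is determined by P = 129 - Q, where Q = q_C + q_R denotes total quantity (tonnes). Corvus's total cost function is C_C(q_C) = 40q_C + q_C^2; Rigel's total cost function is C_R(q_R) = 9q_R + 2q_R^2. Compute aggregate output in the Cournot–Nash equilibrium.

35

Corvus's profit: π_C = (129 - Q)q_C - (40q_C + q_C²). Setting ∂π_C/∂q_C = 0: 89 - 4q_C - (q_R) = 0.
Rigel's first-order condition: 120 - 6q_R - (q_C) = 0.
So q_C = (89 - q_R)/4 and q_R = (120 - q_C)/6.
Substituting one into the other gives q_C = 18 and q_R = 17.
Total output Q = 18 + 17 = 35.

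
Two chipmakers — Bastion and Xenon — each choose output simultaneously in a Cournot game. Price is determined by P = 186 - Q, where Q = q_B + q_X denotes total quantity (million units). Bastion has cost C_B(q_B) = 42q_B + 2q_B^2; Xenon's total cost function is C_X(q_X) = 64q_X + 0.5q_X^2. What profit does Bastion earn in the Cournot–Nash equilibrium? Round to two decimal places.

997.58

Bastion's profit: π_B = (186 - Q)q_B - (42q_B + 2q_B²). Setting ∂π_B/∂q_B = 0: 144 - 6q_B - (q_X) = 0.
Xenon's profit: π_X = (186 - Q)q_X - (64q_X + (1/2)q_X²). Setting ∂π_X/∂q_X = 0: 122 - 3q_X - (q_B) = 0.
Best responses: q_B = (144 - q_X)/6, q_X = (122 - q_B)/3.
Substituting one into the other gives q_B = 310/17 and q_X = 588/17.
Price P = 186 - 898/17 = 133.1765.
Bastion's profit: 133.1765·(310/17) - 42·(310/17) - 2(310/17)² = 997.5779.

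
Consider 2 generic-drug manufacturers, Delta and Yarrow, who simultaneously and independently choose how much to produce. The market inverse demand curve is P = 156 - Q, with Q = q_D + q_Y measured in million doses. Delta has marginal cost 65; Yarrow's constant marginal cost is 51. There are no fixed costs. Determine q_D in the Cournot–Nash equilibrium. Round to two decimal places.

25.67

Delta's profit: π_D = (156 - Q)q_D - (65q_D). Setting ∂π_D/∂q_D = 0: 91 - 2q_D - (q_Y) = 0.
Yarrow's profit: π_Y = (156 - Q)q_Y - (51q_Y). Setting ∂π_Y/∂q_Y = 0: 105 - 2q_Y - (q_D) = 0.
Best responses: q_D = (91 - q_Y)/2, q_Y = (105 - q_D)/2.
Solving the pair: q_D = 77/3, q_Y = 119/3.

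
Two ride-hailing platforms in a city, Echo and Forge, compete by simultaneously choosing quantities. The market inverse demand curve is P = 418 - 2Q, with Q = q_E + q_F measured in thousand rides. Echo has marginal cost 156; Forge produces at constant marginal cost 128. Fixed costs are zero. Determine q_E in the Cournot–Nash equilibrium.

39

Echo's profit: π_E = (418 - 2Q)q_E - (156q_E). Setting ∂π_E/∂q_E = 0: 262 - 4q_E - 2(q_F) = 0.
Forge's first-order condition: 290 - 4q_F - 2(q_E) = 0.
So q_E = (262 - 2q_F)/4 and q_F = (290 - 2q_E)/4.
Substituting one into the other gives q_E = 39 and q_F = 53.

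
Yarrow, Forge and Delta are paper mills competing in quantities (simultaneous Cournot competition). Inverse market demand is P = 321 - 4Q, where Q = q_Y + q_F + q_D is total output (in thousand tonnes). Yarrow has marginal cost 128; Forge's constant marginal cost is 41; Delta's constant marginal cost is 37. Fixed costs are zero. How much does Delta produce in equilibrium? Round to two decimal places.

Yarrow's profit: π_Y = (321 - 4Q)q_Y - (128q_Y). Setting ∂π_Y/∂q_Y = 0: 193 - 8q_Y - 4(q_F + q_D) = 0.
Forge's profit: π_F = (321 - 4Q)q_F - (41q_F). Setting ∂π_F/∂q_F = 0: 280 - 8q_F - 4(q_Y + q_D) = 0.
Delta's first-order condition: 284 - 8q_D - 4(q_Y + q_F) = 0.
Adding the 3 first-order conditions: 757 − 16Q = 0, so Q = 757/16.
Back-substituting: q_Y = (193 − 757/4)/4 = 15/16, q_F = (280 − 757/4)/4 = 363/16, q_D = (284 − 757/4)/4 = 379/16.

23.69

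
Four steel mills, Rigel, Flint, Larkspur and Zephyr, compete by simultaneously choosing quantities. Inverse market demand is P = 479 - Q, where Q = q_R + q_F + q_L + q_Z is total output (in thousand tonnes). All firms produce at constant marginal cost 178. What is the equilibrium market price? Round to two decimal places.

238.20

A representative firm's profit is π_i = q_i(479 - Q) - 178q_i.
Setting ∂π_i/∂q_i = 0 with rivals' quantities fixed: 301 - 2q_i - Σ_{j≠i} q_j = 0.
With identical firms every q_j equals q_i, so Σ_{j≠i} q_j = 3q_i and 301 = 5q_i, giving q_i = 301/5.
Total output Q = 1204/5, so price P = 479 - 1204/5 = 1191/5.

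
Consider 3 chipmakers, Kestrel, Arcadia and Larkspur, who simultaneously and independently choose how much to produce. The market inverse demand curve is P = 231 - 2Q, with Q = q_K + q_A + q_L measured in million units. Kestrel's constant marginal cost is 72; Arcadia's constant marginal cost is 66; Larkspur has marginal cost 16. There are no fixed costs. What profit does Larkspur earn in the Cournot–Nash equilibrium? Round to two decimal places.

Kestrel's profit: π_K = (231 - 2Q)q_K - (72q_K). Setting ∂π_K/∂q_K = 0: 159 - 4q_K - 2(q_A + q_L) = 0.
Arcadia's first-order condition: 165 - 4q_A - 2(q_K + q_L) = 0.
Larkspur's profit: π_L = (231 - 2Q)q_L - (16q_L). Setting ∂π_L/∂q_L = 0: 215 - 4q_L - 2(q_K + q_A) = 0.
Adding the 3 conditions: 539 − 4Q − 4Q = 0, i.e. Q = 539/8.
Back-substituting: q_K = (159 − 539/4)/2 = 97/8, q_A = (165 − 539/4)/2 = 121/8, q_L = (215 − 539/4)/2 = 321/8.
Price P = 231 - 2·(539/8) = 385/4.
Larkspur's profit: (385/4 - 16)·(321/8) = 3220.0313.

3220.03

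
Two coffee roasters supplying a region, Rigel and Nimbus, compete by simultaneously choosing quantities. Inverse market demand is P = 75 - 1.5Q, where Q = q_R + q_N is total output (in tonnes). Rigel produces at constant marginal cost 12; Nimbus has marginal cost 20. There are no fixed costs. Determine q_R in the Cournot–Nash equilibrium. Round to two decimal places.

15.78

Rigel's profit: π_R = (75 - 1.5Q)q_R - (12q_R). Setting ∂π_R/∂q_R = 0: 63 - 3q_R - (3/2)(q_N) = 0.
Nimbus's profit: π_N = (75 - 1.5Q)q_N - (20q_N). Setting ∂π_N/∂q_N = 0: 55 - 3q_N - (3/2)(q_R) = 0.
Rearranging gives the reaction functions q_R = (63 - (3/2)q_N)/3 and q_N = (55 - (3/2)q_R)/3.
Solving the pair: q_R = 142/9, q_N = 94/9.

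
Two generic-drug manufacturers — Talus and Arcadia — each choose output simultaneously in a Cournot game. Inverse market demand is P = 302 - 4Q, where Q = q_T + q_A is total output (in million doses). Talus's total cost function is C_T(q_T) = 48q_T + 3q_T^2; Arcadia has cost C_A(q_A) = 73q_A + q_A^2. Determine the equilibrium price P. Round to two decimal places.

Talus's profit: π_T = (302 - 4Q)q_T - (48q_T + 3q_T²). Setting ∂π_T/∂q_T = 0: 254 - 14q_T - 4(q_A) = 0.
Arcadia's profit: π_A = (302 - 4Q)q_A - (73q_A + q_A²). Setting ∂π_A/∂q_A = 0: 229 - 10q_A - 4(q_T) = 0.
So q_T = (254 - 4q_A)/14 and q_A = (229 - 4q_T)/10.
Solving the pair: q_T = 406/31, q_A = 1095/62.
Total output Q = 1907/62, so price P = 302 - 4·(1907/62) = 178.9677.

178.97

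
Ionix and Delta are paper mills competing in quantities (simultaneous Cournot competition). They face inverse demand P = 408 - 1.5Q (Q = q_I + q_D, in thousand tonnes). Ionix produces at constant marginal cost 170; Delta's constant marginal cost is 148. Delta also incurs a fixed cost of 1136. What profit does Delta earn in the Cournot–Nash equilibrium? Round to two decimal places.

Ionix's profit: π_I = (408 - 1.5Q)q_I - (170q_I). Setting ∂π_I/∂q_I = 0: 238 - 3q_I - (3/2)(q_D) = 0.
Delta's profit: π_D = (408 - 1.5Q)q_D - (148q_D). Setting ∂π_D/∂q_D = 0: 260 - 3q_D - (3/2)(q_I) = 0.
Best responses: q_I = (238 - (3/2)q_D)/3, q_D = (260 - (3/2)q_I)/3.
Substituting one into the other gives q_I = 48 and q_D = 188/3.
Price P = 408 - (3/2)·(332/3) = 242.
Delta's profit: (242 - 148)·(188/3) - 1136 = 4754.6667.

4754.67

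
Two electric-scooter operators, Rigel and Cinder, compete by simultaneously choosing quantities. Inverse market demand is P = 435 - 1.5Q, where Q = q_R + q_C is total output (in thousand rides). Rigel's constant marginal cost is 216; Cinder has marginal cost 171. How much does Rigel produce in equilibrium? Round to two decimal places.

38.67

Rigel's profit: π_R = (435 - 1.5Q)q_R - (216q_R). Setting ∂π_R/∂q_R = 0: 219 - 3q_R - (3/2)(q_C) = 0.
Cinder's profit: π_C = (435 - 1.5Q)q_C - (171q_C). Setting ∂π_C/∂q_C = 0: 264 - 3q_C - (3/2)(q_R) = 0.
Best responses: q_R = (219 - (3/2)q_C)/3, q_C = (264 - (3/2)q_R)/3.
Substituting one into the other gives q_R = 116/3 and q_C = 206/3.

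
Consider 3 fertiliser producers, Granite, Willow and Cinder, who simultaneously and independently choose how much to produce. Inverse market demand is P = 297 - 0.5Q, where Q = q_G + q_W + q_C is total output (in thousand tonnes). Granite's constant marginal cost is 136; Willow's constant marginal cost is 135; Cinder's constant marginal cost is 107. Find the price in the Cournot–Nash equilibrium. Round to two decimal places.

168.75

Granite's profit: π_G = (297 - 0.5Q)q_G - (136q_G). Setting ∂π_G/∂q_G = 0: 161 - q_G - (1/2)(q_W + q_C) = 0.
Willow's first-order condition: 162 - q_W - (1/2)(q_G + q_C) = 0.
Cinder's profit: π_C = (297 - 0.5Q)q_C - (107q_C). Setting ∂π_C/∂q_C = 0: 190 - q_C - (1/2)(q_G + q_W) = 0.
Summing all 3 equations gives 513 − 2Q = 0, hence Q = 513/2.
Back-substituting: q_G = (161 − 513/4)/(1/2) = 131/2, q_W = (162 − 513/4)/(1/2) = 135/2, q_C = (190 − 513/4)/(1/2) = 247/2.
Total output Q = 513/2, so price P = 297 - (1/2)·(513/2) = 675/4.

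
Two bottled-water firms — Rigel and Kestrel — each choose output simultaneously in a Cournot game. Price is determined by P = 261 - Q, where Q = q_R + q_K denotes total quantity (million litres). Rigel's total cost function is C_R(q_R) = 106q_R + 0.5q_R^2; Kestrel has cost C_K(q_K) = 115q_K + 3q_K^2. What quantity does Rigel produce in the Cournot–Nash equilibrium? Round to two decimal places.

47.57

Rigel's profit: π_R = (261 - Q)q_R - (106q_R + (1/2)q_R²). Setting ∂π_R/∂q_R = 0: 155 - 3q_R - (q_K) = 0.
Kestrel's first-order condition: 146 - 8q_K - (q_R) = 0.
So q_R = (155 - q_K)/3 and q_K = (146 - q_R)/8.
Solving the pair: q_R = 1094/23, q_K = 283/23.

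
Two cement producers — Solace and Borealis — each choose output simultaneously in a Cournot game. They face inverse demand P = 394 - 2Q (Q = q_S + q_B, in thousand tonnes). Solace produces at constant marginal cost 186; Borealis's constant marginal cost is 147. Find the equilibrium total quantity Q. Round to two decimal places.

75.83

Solace's profit: π_S = (394 - 2Q)q_S - (186q_S). Setting ∂π_S/∂q_S = 0: 208 - 4q_S - 2(q_B) = 0.
Borealis's profit: π_B = (394 - 2Q)q_B - (147q_B). Setting ∂π_B/∂q_B = 0: 247 - 4q_B - 2(q_S) = 0.
Rearranging gives the reaction functions q_S = (208 - 2q_B)/4 and q_B = (247 - 2q_S)/4.
Solving the pair: q_S = 169/6, q_B = 143/3.
Total output Q = 169/6 + 143/3 = 455/6.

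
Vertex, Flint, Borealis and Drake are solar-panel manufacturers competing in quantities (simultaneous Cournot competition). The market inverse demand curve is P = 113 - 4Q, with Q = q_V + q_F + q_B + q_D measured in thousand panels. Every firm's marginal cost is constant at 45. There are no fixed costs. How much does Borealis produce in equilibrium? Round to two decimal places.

A representative firm's profit is π_i = q_i(113 - 4Q) - 45q_i.
First-order condition (treating rivals' output as given): 68 - 8q_i - 4·Σ_{j≠i} q_j = 0.
With identical firms every q_j equals q_i, so Σ_{j≠i} q_j = 3q_i and 68 = 20q_i, giving q_i = 17/5.

3.40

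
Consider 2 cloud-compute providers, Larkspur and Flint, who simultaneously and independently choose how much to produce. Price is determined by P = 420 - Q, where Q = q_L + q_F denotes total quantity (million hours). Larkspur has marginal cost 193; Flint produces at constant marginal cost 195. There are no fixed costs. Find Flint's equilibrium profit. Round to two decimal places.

Larkspur's profit: π_L = (420 - Q)q_L - (193q_L). Setting ∂π_L/∂q_L = 0: 227 - 2q_L - (q_F) = 0.
Flint's first-order condition: 225 - 2q_F - (q_L) = 0.
Rearranging gives the reaction functions q_L = (227 - q_F)/2 and q_F = (225 - q_L)/2.
Solving the pair: q_L = 229/3, q_F = 223/3.
Price P = 420 - 452/3 = 808/3.
Flint's profit: (808/3 - 195)·(223/3) = 5525.4444.

5525.44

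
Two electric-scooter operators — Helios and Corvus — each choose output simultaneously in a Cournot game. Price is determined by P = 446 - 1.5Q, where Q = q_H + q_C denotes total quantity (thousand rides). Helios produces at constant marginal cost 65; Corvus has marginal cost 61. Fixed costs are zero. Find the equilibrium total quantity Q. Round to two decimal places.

170.22

Helios's profit: π_H = (446 - 1.5Q)q_H - (65q_H). Setting ∂π_H/∂q_H = 0: 381 - 3q_H - (3/2)(q_C) = 0.
Corvus's first-order condition: 385 - 3q_C - (3/2)(q_H) = 0.
Rearranging gives the reaction functions q_H = (381 - (3/2)q_C)/3 and q_C = (385 - (3/2)q_H)/3.
Substituting one into the other gives q_H = 754/9 and q_C = 778/9.
Total output Q = 754/9 + 778/9 = 1532/9.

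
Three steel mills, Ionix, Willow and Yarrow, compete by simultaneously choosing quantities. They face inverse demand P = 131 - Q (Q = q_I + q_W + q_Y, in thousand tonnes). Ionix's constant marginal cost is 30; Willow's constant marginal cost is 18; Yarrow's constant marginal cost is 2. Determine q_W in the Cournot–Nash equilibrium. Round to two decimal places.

27.25

Ionix's profit: π_I = (131 - Q)q_I - (30q_I). Setting ∂π_I/∂q_I = 0: 101 - 2q_I - (q_W + q_Y) = 0.
Willow's profit: π_W = (131 - Q)q_W - (18q_W). Setting ∂π_W/∂q_W = 0: 113 - 2q_W - (q_I + q_Y) = 0.
Yarrow's first-order condition: 129 - 2q_Y - (q_I + q_W) = 0.
Adding the 3 first-order conditions: 343 − 4Q = 0, so Q = 343/4.
Back-substituting: q_I = (101 − 343/4) = 61/4, q_W = (113 − 343/4) = 109/4, q_Y = (129 − 343/4) = 173/4.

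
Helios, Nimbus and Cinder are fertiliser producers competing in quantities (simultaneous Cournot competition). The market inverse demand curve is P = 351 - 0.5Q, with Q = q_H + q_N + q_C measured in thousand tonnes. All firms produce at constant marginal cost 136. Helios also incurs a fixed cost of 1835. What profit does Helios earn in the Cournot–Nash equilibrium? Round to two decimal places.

3943.13

A representative firm's profit is π_i = q_i(351 - 0.5Q) - 136q_i.
Setting ∂π_i/∂q_i = 0 with rivals' quantities fixed: 215 - q_i - (1/2)·Σ_{j≠i} q_j = 0.
With identical firms every q_j equals q_i, so Σ_{j≠i} q_j = 2q_i and 215 = 2q_i, giving q_i = 215/2.
Price P = 351 - (1/2)·(645/2) = 759/4.
Helios's profit: (759/4 - 136)·(215/2) - 1835 = 3943.1250.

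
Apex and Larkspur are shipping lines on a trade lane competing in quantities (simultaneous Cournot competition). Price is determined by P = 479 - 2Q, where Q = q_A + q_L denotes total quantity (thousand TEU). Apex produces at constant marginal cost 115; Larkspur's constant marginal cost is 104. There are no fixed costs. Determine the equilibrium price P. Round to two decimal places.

Apex's profit: π_A = (479 - 2Q)q_A - (115q_A). Setting ∂π_A/∂q_A = 0: 364 - 4q_A - 2(q_L) = 0.
Larkspur's first-order condition: 375 - 4q_L - 2(q_A) = 0.
So q_A = (364 - 2q_L)/4 and q_L = (375 - 2q_A)/4.
Substituting one into the other gives q_A = 353/6 and q_L = 193/3.
Total output Q = 739/6, so price P = 479 - 2·(739/6) = 698/3.

232.67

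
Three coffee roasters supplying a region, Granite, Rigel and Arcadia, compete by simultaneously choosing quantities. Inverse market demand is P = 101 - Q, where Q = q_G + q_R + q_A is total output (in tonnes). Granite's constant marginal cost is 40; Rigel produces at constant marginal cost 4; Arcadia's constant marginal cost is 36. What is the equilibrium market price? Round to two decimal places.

45.25

Granite's profit: π_G = (101 - Q)q_G - (40q_G). Setting ∂π_G/∂q_G = 0: 61 - 2q_G - (q_R + q_A) = 0.
Rigel's profit: π_R = (101 - Q)q_R - (4q_R). Setting ∂π_R/∂q_R = 0: 97 - 2q_R - (q_G + q_A) = 0.
Arcadia's first-order condition: 65 - 2q_A - (q_G + q_R) = 0.
Adding the 3 conditions: 223 − 2Q − 2Q = 0, i.e. Q = 223/4.
Back-substituting: q_G = (61 − 223/4) = 21/4, q_R = (97 − 223/4) = 165/4, q_A = (65 − 223/4) = 37/4.
Total output Q = 223/4, so price P = 101 - 223/4 = 181/4.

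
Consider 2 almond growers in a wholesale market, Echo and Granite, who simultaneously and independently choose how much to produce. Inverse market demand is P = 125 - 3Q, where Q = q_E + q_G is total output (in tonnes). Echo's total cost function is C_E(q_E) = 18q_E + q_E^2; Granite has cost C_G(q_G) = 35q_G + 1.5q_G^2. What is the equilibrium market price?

Echo's profit: π_E = (125 - 3Q)q_E - (18q_E + q_E²). Setting ∂π_E/∂q_E = 0: 107 - 8q_E - 3(q_G) = 0.
Granite's profit: π_G = (125 - 3Q)q_G - (35q_G + (3/2)q_G²). Setting ∂π_G/∂q_G = 0: 90 - 9q_G - 3(q_E) = 0.
So q_E = (107 - 3q_G)/8 and q_G = (90 - 3q_E)/9.
Solving the pair: q_E = 11, q_G = 19/3.
Total output Q = 52/3, so price P = 125 - 3·(52/3) = 73.

73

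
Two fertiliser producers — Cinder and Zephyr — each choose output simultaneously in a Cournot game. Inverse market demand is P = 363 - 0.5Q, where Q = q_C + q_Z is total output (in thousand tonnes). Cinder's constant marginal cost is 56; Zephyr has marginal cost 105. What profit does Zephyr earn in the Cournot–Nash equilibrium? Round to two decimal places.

9706.89

Cinder's profit: π_C = (363 - 0.5Q)q_C - (56q_C). Setting ∂π_C/∂q_C = 0: 307 - q_C - (1/2)(q_Z) = 0.
Zephyr's first-order condition: 258 - q_Z - (1/2)(q_C) = 0.
Best responses: q_C = (307 - (1/2)q_Z), q_Z = (258 - (1/2)q_C).
Substituting one into the other gives q_C = 712/3 and q_Z = 418/3.
Price P = 363 - (1/2)·(1130/3) = 524/3.
Zephyr's profit: (524/3 - 105)·(418/3) = 9706.8889.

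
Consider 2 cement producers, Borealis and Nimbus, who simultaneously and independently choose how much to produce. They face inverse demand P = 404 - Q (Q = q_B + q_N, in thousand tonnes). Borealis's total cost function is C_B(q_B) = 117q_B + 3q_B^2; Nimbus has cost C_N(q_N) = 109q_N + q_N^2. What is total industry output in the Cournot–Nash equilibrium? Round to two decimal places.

Borealis's profit: π_B = (404 - Q)q_B - (117q_B + 3q_B²). Setting ∂π_B/∂q_B = 0: 287 - 8q_B - (q_N) = 0.
Nimbus's first-order condition: 295 - 4q_N - (q_B) = 0.
Rearranging gives the reaction functions q_B = (287 - q_N)/8 and q_N = (295 - q_B)/4.
Solving the pair: q_B = 853/31, q_N = 66.8710.
Total output Q = 853/31 + 66.8710 = 94.3871.

94.39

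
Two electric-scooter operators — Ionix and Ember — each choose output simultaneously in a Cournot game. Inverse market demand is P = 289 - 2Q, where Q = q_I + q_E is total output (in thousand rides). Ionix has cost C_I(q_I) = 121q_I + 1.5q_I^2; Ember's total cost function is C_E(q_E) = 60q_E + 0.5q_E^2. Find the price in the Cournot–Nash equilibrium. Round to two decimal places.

182.61

Ionix's profit: π_I = (289 - 2Q)q_I - (121q_I + (3/2)q_I²). Setting ∂π_I/∂q_I = 0: 168 - 7q_I - 2(q_E) = 0.
Ember's first-order condition: 229 - 5q_E - 2(q_I) = 0.
Rearranging gives the reaction functions q_I = (168 - 2q_E)/7 and q_E = (229 - 2q_I)/5.
Solving the pair: q_I = 382/31, q_E = 1267/31.
Total output Q = 1649/31, so price P = 289 - 2·(1649/31) = 182.6129.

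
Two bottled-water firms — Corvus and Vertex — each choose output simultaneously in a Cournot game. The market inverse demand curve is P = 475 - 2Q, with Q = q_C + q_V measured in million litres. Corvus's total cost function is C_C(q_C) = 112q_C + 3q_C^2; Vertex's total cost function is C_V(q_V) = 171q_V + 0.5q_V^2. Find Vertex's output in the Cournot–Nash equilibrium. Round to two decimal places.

50.30

Corvus's profit: π_C = (475 - 2Q)q_C - (112q_C + 3q_C²). Setting ∂π_C/∂q_C = 0: 363 - 10q_C - 2(q_V) = 0.
Vertex's first-order condition: 304 - 5q_V - 2(q_C) = 0.
Rearranging gives the reaction functions q_C = (363 - 2q_V)/10 and q_V = (304 - 2q_C)/5.
Substituting one into the other gives q_C = 1207/46 and q_V = 1157/23.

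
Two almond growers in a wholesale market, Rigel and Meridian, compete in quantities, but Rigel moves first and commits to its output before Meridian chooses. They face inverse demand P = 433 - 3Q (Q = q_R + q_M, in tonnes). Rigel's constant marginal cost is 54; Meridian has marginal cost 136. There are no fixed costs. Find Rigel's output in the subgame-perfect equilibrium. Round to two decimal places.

Solve by backward induction. Given q_R, the follower Meridian maximises π_M = (433 - 3q_R - 3q_M)q_M - 136q_M.
Setting the follower's marginal profit to zero, 297 - 3q_R - 6q_M = 0, i.e. q_M = (297 - 3q_R)/6.
The leader anticipates this reaction. Substituting into P = 433 - 3Q gives P = 569/2 - (3/2)q_R, so π_R = (569/2 - (3/2)q_R)q_R - 54q_R.
The leader's first-order condition 461/2 - 3q_R = 0 yields q_R = 461/6.
Then q_M = (297 - 3·(461/6))/6 = 133/12.

76.83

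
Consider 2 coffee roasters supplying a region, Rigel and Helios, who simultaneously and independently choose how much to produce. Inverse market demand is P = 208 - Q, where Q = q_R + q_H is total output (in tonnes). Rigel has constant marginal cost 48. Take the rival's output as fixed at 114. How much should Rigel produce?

23

With the rival's output fixed at 114, Rigel's profit is π_R = (208 - 114 - q_R)q_R - (48q_R) = (94 - q_R)q_R - (48q_R).
∂π_R/∂q_R = 46 - 2q_R = 0, so q_R = 23.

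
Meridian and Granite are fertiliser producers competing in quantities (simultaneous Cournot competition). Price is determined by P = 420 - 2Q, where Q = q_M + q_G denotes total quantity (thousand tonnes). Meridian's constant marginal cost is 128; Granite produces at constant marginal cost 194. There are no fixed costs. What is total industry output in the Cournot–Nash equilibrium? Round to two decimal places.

86.33

Meridian's profit: π_M = (420 - 2Q)q_M - (128q_M). Setting ∂π_M/∂q_M = 0: 292 - 4q_M - 2(q_G) = 0.
Granite's first-order condition: 226 - 4q_G - 2(q_M) = 0.
So q_M = (292 - 2q_G)/4 and q_G = (226 - 2q_M)/4.
Substituting one into the other gives q_M = 179/3 and q_G = 80/3.
Total output Q = 179/3 + 80/3 = 259/3.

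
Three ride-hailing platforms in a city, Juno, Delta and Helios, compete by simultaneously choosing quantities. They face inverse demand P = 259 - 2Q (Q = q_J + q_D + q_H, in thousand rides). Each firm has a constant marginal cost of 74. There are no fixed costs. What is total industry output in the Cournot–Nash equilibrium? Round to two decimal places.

69.38

Each firm earns π_i = (259 - 2Q)q_i - 74q_i.
First-order condition (treating rivals' output as given): 185 - 4q_i - 2·Σ_{j≠i} q_j = 0.
By symmetry each firm produces the same amount; substituting Σ_{j≠i} q_j = 2q_i yields q_i = 185/8.
Total output Q = 185/8 + 185/8 + 185/8 = 555/8.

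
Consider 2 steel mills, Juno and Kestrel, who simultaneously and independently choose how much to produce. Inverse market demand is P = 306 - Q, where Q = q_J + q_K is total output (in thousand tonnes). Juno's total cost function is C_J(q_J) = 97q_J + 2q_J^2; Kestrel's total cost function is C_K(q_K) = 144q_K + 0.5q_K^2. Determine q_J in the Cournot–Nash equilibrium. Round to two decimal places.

27.35

Juno's profit: π_J = (306 - Q)q_J - (97q_J + 2q_J²). Setting ∂π_J/∂q_J = 0: 209 - 6q_J - (q_K) = 0.
Kestrel's profit: π_K = (306 - Q)q_K - (144q_K + (1/2)q_K²). Setting ∂π_K/∂q_K = 0: 162 - 3q_K - (q_J) = 0.
So q_J = (209 - q_K)/6 and q_K = (162 - q_J)/3.
Solving the pair: q_J = 465/17, q_K = 763/17.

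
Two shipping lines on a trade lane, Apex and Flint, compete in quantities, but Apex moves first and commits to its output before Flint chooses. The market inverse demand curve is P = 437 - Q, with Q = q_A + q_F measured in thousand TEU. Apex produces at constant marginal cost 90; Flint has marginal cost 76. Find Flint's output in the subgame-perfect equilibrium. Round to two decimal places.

97.25

Solve by backward induction. Given q_A, the follower Flint maximises π_F = (437 - q_A - q_F)q_F - 76q_F.
∂π_F/∂q_F = 361 - q_A - 2q_F = 0 gives the reaction function q_F = (361 - q_A)/2.
The leader anticipates this reaction. Substituting into P = 437 - Q gives P = 513/2 - (1/2)q_A, so π_A = (513/2 - (1/2)q_A)q_A - 90q_A.
The leader's first-order condition 333/2 - q_A = 0 yields q_A = 333/2.
Then q_F = (361 - 333/2)/2 = 389/4.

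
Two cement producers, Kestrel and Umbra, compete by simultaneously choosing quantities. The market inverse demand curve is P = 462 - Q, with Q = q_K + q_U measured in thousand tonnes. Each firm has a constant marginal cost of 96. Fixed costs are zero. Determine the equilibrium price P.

218

Each firm earns π_i = (462 - Q)q_i - 96q_i.
Setting ∂π_i/∂q_i = 0 with rivals' quantities fixed: 366 - 2q_i - q_j = 0.
With identical firms every q_j equals q_i, so q_j = q_i and 366 = 3q_i, giving q_i = 122.
Total output Q = 244, so price P = 462 - 244 = 218.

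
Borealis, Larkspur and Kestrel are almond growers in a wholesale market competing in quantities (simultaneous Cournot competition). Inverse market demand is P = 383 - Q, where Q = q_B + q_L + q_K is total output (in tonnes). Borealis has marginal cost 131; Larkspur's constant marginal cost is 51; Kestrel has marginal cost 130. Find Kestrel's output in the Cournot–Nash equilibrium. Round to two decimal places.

43.75

Borealis's profit: π_B = (383 - Q)q_B - (131q_B). Setting ∂π_B/∂q_B = 0: 252 - 2q_B - (q_L + q_K) = 0.
Larkspur's first-order condition: 332 - 2q_L - (q_B + q_K) = 0.
Kestrel's first-order condition: 253 - 2q_K - (q_B + q_L) = 0.
Adding the 3 first-order conditions: 837 − 4Q = 0, so Q = 837/4.
Back-substituting: q_B = (252 − 837/4) = 171/4, q_L = (332 − 837/4) = 491/4, q_K = (253 − 837/4) = 175/4.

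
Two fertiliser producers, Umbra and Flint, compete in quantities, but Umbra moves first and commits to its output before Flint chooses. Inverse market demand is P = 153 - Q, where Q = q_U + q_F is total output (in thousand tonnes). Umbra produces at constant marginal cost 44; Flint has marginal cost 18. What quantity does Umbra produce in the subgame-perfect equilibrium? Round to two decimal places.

41.50

The follower Flint best-responds to any q_U: π_F = (153 - Q)q_F - 18q_F.
∂π_F/∂q_F = 135 - q_U - 2q_F = 0 gives the reaction function q_F = (135 - q_U)/2.
Umbra substitutes q_F(q_U) into its own profit: π_U = q_U(153 - q_U - (135 - q_U)/2) - 44q_U = (171/2 - (1/2)q_U)q_U - 44q_U.
The leader's first-order condition 83/2 - q_U = 0 yields q_U = 83/2.
Then q_F = (135 - 83/2)/2 = 187/4.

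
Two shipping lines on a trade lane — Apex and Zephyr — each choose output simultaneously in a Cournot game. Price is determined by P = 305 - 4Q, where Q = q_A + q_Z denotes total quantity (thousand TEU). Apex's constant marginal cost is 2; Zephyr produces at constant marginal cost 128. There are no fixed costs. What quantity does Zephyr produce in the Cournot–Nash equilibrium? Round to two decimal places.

4.25

Apex's profit: π_A = (305 - 4Q)q_A - (2q_A). Setting ∂π_A/∂q_A = 0: 303 - 8q_A - 4(q_Z) = 0.
Zephyr's first-order condition: 177 - 8q_Z - 4(q_A) = 0.
So q_A = (303 - 4q_Z)/8 and q_Z = (177 - 4q_A)/8.
Substituting one into the other gives q_A = 143/4 and q_Z = 17/4.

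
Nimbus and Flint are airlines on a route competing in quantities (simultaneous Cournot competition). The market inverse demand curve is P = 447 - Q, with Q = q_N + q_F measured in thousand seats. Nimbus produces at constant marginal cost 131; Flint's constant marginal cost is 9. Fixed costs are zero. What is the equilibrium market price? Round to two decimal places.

195.67

Nimbus's profit: π_N = (447 - Q)q_N - (131q_N). Setting ∂π_N/∂q_N = 0: 316 - 2q_N - (q_F) = 0.
Flint's profit: π_F = (447 - Q)q_F - (9q_F). Setting ∂π_F/∂q_F = 0: 438 - 2q_F - (q_N) = 0.
So q_N = (316 - q_F)/2 and q_F = (438 - q_N)/2.
Solving the pair: q_N = 194/3, q_F = 560/3.
Total output Q = 754/3, so price P = 447 - 754/3 = 587/3.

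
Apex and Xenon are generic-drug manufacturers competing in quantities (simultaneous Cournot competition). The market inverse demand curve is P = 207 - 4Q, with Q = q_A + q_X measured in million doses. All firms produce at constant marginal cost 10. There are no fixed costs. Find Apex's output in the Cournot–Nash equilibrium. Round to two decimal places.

16.42

A representative firm's profit is π_i = q_i(207 - 4Q) - 10q_i.
Setting ∂π_i/∂q_i = 0 with rivals' quantities fixed: 197 - 8q_i - 4q_j = 0.
With identical firms every q_j equals q_i, so q_j = q_i and 197 = 12q_i, giving q_i = 197/12.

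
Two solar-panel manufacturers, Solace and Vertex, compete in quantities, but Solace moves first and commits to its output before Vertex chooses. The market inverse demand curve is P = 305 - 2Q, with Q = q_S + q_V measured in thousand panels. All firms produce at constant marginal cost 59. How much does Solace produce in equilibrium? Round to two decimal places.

61.50

Solve by backward induction. Given q_S, the follower Vertex maximises π_V = (305 - 2q_S - 2q_V)q_V - 59q_V.
∂π_V/∂q_V = 246 - 2q_S - 4q_V = 0 gives the reaction function q_V = (246 - 2q_S)/4.
Solace substitutes q_V(q_S) into its own profit: π_S = q_S(305 - 2q_S - (246 - 2q_S)/2) - 59q_S = (182 - q_S)q_S - 59q_S.
Leader FOC: 123 - 2q_S = 0, so q_S = 123/2.
Then q_V = (246 - 2·(123/2))/4 = 123/4.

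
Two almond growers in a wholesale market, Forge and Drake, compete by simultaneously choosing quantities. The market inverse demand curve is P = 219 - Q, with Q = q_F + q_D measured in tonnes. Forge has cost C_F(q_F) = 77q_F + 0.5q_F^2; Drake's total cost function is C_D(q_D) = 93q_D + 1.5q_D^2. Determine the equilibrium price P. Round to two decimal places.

160.43

Forge's profit: π_F = (219 - Q)q_F - (77q_F + (1/2)q_F²). Setting ∂π_F/∂q_F = 0: 142 - 3q_F - (q_D) = 0.
Drake's first-order condition: 126 - 5q_D - (q_F) = 0.
Rearranging gives the reaction functions q_F = (142 - q_D)/3 and q_D = (126 - q_F)/5.
Solving the pair: q_F = 292/7, q_D = 118/7.
Total output Q = 410/7, so price P = 219 - 410/7 = 1123/7.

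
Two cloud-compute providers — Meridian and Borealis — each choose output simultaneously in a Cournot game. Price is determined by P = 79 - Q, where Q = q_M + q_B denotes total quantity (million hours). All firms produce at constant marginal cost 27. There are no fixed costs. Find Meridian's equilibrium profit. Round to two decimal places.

A representative firm's profit is π_i = q_i(79 - Q) - 27q_i.
Setting ∂π_i/∂q_i = 0 with rivals' quantities fixed: 52 - 2q_i - q_j = 0.
With identical firms every q_j equals q_i, so q_j = q_i and 52 = 3q_i, giving q_i = 52/3.
Price P = 79 - 104/3 = 133/3.
Meridian's profit: (133/3 - 27)·(52/3) = 300.4444.

300.44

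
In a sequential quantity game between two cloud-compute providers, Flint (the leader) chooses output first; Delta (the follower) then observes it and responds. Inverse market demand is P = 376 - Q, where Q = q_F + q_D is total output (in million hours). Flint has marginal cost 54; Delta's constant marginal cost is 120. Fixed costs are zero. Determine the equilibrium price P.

The follower Delta best-responds to any q_F: π_D = (376 - Q)q_D - 120q_D.
∂π_D/∂q_D = 256 - q_F - 2q_D = 0 gives the reaction function q_D = (256 - q_F)/2.
The leader anticipates this reaction. Substituting into P = 376 - Q gives P = 248 - (1/2)q_F, so π_F = (248 - (1/2)q_F)q_F - 54q_F.
Leader FOC: 194 - q_F = 0, so q_F = 194.
Then q_D = (256 - 194)/2 = 31.
Total output Q = 225, so price P = 376 - 225 = 151.

151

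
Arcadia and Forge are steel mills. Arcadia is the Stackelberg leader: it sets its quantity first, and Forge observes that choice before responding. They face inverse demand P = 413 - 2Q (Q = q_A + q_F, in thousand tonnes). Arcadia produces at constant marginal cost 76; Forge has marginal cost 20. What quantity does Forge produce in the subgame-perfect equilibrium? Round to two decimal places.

The follower Forge best-responds to any q_A: π_F = (413 - 2Q)q_F - 20q_F.
∂π_F/∂q_F = 393 - 2q_A - 4q_F = 0 gives the reaction function q_F = (393 - 2q_A)/4.
Arcadia substitutes q_F(q_A) into its own profit: π_A = q_A(413 - 2q_A - (393 - 2q_A)/2) - 76q_A = (433/2 - q_A)q_A - 76q_A.
Leader FOC: 281/2 - 2q_A = 0, so q_A = 281/4.
Then q_F = (393 - 2·(281/4))/4 = 505/8.

63.13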